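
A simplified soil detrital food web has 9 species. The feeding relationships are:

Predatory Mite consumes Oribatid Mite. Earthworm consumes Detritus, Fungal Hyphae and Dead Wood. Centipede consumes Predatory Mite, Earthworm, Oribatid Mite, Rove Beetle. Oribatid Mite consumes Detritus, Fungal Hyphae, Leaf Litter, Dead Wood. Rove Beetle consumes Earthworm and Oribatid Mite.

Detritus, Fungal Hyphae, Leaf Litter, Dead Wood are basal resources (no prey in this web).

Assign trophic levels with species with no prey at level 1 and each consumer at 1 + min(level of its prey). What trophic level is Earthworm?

Trophic level 2

Detritus has no prey (basal) → level 1.
Earthworm eats Detritus → level 2.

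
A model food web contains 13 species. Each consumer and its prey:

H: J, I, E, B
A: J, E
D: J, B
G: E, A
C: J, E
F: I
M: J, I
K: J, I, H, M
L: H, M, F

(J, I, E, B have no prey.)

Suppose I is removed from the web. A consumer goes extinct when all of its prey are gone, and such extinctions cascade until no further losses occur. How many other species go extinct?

Remove I.
Round 1: F (all prey gone) → extinct.
No further losses. Total secondary extinctions: 1.

1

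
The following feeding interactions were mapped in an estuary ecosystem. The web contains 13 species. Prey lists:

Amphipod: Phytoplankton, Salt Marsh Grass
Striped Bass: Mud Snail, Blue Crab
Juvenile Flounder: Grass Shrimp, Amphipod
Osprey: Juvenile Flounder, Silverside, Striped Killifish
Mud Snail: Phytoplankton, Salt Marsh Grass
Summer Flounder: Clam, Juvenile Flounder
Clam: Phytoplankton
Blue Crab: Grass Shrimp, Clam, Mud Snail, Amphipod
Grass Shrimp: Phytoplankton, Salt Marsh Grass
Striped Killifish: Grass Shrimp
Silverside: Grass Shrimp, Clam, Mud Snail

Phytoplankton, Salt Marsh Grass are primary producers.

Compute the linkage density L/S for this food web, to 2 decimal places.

L/S = 1.85

There are L = 24 links among S = 13 species.
L/S = 24/13 = 1.8462 ≈ 1.85.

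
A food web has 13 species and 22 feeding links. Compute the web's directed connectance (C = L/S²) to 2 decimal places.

C = 0.13

The web has S = 13 species and L = 22 feeding links.
C = L / S² = 22 / 169 = 0.1302 ≈ 0.13.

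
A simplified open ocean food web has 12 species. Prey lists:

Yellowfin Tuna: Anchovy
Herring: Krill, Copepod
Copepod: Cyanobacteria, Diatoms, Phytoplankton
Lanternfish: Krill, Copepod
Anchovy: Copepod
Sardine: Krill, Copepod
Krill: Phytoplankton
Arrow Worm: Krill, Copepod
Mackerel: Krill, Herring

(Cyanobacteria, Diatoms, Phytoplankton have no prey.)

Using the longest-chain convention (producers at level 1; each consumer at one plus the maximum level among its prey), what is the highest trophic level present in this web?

Producers (level 1): Cyanobacteria, Diatoms, Phytoplankton.
Cyanobacteria → Copepod → Anchovy → Yellowfin Tuna gives Yellowfin Tuna level 4.
No species has a prey at level 4, so no species reaches level 5.

4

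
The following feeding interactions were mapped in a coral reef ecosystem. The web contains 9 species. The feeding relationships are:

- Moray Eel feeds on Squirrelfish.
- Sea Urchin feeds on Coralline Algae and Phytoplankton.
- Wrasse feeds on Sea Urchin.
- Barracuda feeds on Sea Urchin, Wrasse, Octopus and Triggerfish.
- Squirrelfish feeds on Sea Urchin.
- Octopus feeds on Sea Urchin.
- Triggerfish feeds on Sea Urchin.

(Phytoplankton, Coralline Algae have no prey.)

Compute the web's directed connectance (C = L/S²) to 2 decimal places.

The web has S = 9 species and L = 11 feeding links.
C = L / S² = 11 / 81 = 0.1358 ≈ 0.14.

C = 0.14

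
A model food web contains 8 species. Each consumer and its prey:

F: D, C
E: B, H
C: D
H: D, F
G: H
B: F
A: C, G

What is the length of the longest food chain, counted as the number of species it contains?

One longest chain: D → C → F → H → G → A.
It has 6 species and 5 links.

6 species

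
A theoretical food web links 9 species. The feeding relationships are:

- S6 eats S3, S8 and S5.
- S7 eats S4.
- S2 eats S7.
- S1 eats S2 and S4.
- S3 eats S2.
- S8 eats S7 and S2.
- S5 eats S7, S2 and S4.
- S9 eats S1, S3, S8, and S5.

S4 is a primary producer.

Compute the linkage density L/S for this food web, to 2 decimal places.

L/S = 1.89

There are L = 17 links among S = 9 species.
L/S = 17/9 = 1.8889 ≈ 1.89.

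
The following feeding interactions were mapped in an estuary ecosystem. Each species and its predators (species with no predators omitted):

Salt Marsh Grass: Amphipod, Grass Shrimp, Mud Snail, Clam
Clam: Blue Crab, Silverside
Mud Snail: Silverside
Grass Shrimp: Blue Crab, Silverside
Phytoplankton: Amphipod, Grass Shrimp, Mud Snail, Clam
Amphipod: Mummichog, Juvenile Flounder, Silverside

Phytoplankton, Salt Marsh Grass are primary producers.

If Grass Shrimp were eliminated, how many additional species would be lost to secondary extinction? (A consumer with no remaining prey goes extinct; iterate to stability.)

0

Remove Grass Shrimp.
Every predator of it retains at least one other prey: Blue Crab still has Clam; Silverside still has Amphipod, Mud Snail, Clam.
No consumer loses all prey, so no secondary extinctions occur.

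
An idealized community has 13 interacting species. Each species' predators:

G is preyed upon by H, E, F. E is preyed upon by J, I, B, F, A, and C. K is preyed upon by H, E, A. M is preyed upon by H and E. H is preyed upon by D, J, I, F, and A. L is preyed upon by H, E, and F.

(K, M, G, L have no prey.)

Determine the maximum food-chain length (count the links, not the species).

2 links

One longest chain: K → E → B.
It has 3 species and 2 links.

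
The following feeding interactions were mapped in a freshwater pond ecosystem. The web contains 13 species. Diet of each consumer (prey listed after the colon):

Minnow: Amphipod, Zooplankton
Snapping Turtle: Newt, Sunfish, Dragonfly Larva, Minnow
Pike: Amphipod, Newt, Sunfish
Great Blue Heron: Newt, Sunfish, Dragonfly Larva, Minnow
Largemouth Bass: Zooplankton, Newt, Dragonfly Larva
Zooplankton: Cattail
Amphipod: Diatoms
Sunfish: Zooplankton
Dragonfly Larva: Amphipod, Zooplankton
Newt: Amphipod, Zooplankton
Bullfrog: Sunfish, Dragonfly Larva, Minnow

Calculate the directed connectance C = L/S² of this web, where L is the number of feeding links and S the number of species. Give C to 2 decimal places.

The web has S = 13 species and L = 26 feeding links.
C = L / S² = 26 / 169 = 0.1538 ≈ 0.15.

C = 0.15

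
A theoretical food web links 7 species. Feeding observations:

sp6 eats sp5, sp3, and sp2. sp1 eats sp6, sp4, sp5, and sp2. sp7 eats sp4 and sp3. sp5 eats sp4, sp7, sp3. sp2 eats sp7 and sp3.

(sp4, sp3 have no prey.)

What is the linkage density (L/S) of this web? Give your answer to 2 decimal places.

There are L = 14 links among S = 7 species.
L/S = 14/7 = 2.0000 ≈ 2.00.

L/S = 2.00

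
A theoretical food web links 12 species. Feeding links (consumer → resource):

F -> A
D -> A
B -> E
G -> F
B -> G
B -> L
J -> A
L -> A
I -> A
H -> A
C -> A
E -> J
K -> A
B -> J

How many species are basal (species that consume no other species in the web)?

Basal species (no prey listed): A.
Count: 1.

1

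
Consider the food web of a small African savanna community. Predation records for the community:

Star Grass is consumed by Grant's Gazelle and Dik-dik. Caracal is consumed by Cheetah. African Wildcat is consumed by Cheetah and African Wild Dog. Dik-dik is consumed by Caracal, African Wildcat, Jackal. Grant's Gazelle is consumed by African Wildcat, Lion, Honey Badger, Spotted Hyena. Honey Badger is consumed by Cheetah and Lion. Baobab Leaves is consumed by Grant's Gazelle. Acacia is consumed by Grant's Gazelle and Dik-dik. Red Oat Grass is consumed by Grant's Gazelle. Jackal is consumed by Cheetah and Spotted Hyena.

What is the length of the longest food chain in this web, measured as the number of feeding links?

One longest chain: Red Oat Grass → Grant's Gazelle → African Wildcat → African Wild Dog.
It has 4 species and 3 links.

3 links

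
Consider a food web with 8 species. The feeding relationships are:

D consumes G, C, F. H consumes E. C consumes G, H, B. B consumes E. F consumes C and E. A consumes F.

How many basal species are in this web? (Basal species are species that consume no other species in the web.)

2

Basal species (no prey listed): G, E.
Count: 2.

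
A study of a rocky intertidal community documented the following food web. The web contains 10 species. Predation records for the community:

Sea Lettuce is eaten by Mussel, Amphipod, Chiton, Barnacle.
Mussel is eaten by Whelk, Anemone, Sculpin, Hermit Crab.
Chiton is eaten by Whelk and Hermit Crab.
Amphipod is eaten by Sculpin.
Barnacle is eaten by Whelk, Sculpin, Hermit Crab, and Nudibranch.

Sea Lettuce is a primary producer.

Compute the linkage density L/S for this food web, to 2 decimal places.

There are L = 15 links among S = 10 species.
L/S = 15/10 = 1.5000 ≈ 1.50.

L/S = 1.50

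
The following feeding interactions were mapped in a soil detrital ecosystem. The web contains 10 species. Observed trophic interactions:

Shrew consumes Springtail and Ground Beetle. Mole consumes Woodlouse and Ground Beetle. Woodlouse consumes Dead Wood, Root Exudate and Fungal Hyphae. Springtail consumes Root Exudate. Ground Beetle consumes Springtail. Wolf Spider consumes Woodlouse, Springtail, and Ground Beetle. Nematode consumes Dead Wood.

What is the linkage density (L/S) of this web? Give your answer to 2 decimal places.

There are L = 13 links among S = 10 species.
L/S = 13/10 = 1.3000 ≈ 1.30.

L/S = 1.30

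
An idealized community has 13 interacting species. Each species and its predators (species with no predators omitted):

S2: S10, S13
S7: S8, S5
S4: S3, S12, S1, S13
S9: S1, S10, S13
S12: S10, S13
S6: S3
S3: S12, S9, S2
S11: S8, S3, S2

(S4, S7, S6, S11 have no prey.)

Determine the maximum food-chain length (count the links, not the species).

One longest chain: S4 → S3 → S9 → S1.
It has 4 species and 3 links.

3 links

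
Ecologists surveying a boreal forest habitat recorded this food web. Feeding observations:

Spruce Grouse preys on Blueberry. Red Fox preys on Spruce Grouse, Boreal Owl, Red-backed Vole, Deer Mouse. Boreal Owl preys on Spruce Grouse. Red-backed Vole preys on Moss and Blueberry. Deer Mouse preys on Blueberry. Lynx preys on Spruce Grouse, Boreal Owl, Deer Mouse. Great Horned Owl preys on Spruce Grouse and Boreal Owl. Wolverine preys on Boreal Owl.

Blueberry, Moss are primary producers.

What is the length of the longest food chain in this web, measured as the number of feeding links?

3 links

One longest chain: Blueberry → Spruce Grouse → Boreal Owl → Wolverine.
It has 4 species and 3 links.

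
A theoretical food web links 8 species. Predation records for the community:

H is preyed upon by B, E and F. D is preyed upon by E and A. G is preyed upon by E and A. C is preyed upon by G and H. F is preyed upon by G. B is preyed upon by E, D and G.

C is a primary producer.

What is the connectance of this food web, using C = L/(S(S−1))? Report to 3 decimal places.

C = 0.232

The web has S = 8 species and L = 13 feeding links.
C = L / (S(S−1)) = 13 / 56 = 0.2321 ≈ 0.232.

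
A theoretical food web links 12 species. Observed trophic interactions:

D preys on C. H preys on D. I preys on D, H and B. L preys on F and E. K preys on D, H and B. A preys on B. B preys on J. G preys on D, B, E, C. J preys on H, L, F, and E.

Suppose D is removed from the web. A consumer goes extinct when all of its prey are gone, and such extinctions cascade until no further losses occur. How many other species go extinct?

Remove D.
Round 1: H (all prey gone) → extinct.
No further losses. Total secondary extinctions: 1.

1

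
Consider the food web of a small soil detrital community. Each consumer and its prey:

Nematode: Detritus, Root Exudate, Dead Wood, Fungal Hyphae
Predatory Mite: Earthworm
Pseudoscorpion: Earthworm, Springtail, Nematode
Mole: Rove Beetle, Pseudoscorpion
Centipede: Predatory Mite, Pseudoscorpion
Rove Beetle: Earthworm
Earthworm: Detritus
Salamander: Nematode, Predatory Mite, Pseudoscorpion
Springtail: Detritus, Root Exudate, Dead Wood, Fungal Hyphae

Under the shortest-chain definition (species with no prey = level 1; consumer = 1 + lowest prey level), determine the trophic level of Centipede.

Detritus has no prey (basal) → level 1.
Earthworm eats Detritus → level 2.
Predatory Mite eats Earthworm → level 3.
Centipede eats Predatory Mite → level 4.
No prey of Centipede is below level 3, so 4 is the minimum.

Trophic level 4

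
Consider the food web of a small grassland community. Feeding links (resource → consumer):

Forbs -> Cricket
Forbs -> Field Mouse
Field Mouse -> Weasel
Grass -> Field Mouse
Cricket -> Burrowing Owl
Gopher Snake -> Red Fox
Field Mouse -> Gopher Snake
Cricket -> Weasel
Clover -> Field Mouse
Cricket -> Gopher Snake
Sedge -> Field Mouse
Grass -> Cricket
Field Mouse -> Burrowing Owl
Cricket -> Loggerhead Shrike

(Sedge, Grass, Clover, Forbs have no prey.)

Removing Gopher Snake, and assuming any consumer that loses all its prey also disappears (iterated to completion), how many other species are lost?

Remove Gopher Snake.
Round 1: Red Fox (all prey gone) → extinct.
No further losses. Total secondary extinctions: 1.

1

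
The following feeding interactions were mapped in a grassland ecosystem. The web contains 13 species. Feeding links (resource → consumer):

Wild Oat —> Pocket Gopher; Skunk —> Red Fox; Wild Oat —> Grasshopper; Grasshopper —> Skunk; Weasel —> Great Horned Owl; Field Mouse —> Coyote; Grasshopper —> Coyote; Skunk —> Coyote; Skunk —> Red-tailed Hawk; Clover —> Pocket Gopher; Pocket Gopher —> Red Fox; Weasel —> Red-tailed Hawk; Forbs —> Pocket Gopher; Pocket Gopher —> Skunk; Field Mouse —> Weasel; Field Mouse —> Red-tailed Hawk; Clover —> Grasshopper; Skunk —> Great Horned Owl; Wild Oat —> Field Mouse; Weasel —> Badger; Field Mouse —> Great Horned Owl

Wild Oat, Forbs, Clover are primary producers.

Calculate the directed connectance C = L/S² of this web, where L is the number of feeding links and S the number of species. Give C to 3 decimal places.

C = 0.124

The web has S = 13 species and L = 21 feeding links.
C = L / S² = 21 / 169 = 0.1243 ≈ 0.124.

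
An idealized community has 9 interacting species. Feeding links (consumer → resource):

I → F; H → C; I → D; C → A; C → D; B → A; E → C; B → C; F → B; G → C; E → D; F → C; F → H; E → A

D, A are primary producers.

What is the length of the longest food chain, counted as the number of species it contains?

One longest chain: D → C → B → F → I.
It has 5 species and 4 links.

5 species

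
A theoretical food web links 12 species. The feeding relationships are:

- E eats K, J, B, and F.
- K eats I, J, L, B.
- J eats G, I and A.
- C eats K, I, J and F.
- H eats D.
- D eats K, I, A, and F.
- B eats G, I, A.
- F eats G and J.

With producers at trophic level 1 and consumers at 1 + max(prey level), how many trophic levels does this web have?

Producers (level 1): G, A, I, L.
G → J → F → D → H gives H level 5.
No species has a prey at level 5, so no species reaches level 6.

5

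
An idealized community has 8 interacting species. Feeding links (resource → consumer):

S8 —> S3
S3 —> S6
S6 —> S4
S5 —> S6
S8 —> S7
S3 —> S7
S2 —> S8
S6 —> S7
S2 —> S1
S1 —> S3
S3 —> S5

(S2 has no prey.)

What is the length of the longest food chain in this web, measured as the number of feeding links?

5 links

One longest chain: S2 → S8 → S3 → S5 → S6 → S4.
It has 6 species and 5 links.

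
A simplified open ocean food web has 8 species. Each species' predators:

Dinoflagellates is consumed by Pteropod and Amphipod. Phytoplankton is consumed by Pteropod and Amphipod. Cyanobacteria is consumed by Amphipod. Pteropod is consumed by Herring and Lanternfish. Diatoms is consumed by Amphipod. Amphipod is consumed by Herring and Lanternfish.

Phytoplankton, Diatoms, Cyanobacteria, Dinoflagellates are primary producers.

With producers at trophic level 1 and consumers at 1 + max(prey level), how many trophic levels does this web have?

Producers (level 1): Phytoplankton, Diatoms, Cyanobacteria, Dinoflagellates.
Phytoplankton → Amphipod → Lanternfish gives Lanternfish level 3.
No species has a prey at level 3, so no species reaches level 4.

3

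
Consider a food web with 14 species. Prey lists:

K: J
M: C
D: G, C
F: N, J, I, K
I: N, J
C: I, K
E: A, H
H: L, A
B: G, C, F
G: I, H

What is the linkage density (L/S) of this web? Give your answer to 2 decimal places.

There are L = 21 links among S = 14 species.
L/S = 21/14 = 1.5000 ≈ 1.50.

L/S = 1.50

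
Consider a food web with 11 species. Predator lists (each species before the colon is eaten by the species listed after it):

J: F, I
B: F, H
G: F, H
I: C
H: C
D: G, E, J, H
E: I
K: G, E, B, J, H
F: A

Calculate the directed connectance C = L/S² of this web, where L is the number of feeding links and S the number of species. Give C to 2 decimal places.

C = 0.16

The web has S = 11 species and L = 19 feeding links.
C = L / S² = 19 / 121 = 0.1570 ≈ 0.16.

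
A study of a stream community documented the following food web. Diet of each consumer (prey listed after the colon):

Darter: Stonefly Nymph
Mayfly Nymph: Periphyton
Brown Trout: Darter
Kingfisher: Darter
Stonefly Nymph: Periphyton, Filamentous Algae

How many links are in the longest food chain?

One longest chain: Periphyton → Stonefly Nymph → Darter → Brown Trout.
It has 4 species and 3 links.

3 links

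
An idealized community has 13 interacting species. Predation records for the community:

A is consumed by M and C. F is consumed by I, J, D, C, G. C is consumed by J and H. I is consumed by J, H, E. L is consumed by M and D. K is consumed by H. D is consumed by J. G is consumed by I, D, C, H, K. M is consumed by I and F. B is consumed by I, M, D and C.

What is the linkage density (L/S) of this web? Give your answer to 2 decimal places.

There are L = 27 links among S = 13 species.
L/S = 27/13 = 2.0769 ≈ 2.08.

L/S = 2.08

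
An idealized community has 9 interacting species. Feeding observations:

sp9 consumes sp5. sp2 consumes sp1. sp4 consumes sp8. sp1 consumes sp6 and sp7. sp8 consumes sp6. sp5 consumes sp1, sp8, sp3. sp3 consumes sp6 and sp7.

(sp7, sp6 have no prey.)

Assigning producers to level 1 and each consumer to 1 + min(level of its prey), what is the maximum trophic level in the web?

4

Producers (level 1): sp7, sp6.
Following each consumer down to its lowest-level prey: sp7 → sp3 → sp5 → sp9 (levels 1 through 4).
All prey of sp9 (sp5 3) are at level 3 or above, so sp9 is at level 1 + 3 = 4.
Every consumer has at least one prey at level 3 or below, so none exceeds level 4.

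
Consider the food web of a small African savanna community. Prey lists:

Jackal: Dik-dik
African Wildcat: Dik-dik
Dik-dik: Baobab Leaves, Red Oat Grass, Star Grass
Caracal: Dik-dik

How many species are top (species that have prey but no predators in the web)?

Top species (has prey, but nothing eats it): African Wildcat, Jackal, Caracal.
Count: 3.

3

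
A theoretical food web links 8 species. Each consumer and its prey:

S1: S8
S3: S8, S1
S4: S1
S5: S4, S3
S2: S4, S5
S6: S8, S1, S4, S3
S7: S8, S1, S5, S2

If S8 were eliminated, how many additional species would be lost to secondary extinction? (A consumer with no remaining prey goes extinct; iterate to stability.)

Remove S8.
Round 1: S1 (all prey gone) → extinct.
Round 2: S4 (all prey gone), S3 (all prey gone) → extinct.
Round 3: S5 (all prey gone), S6 (all prey gone) → extinct.
Round 4: S2 (all prey gone) → extinct.
Round 5: S7 (all prey gone) → extinct.
No further losses. Total secondary extinctions: 7.

7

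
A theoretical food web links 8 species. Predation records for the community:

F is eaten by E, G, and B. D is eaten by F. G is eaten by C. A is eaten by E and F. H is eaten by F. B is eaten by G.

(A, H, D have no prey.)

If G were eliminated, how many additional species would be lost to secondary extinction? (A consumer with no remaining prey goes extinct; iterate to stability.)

1

Remove G.
Round 1: C (all prey gone) → extinct.
No further losses. Total secondary extinctions: 1.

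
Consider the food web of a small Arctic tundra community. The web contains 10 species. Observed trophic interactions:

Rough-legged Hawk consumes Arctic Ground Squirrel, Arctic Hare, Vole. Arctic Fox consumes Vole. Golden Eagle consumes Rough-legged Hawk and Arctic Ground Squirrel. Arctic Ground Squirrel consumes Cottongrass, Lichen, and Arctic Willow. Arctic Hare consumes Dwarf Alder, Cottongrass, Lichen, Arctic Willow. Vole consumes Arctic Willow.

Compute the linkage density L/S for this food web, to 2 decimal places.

There are L = 14 links among S = 10 species.
L/S = 14/10 = 1.4000 ≈ 1.40.

L/S = 1.40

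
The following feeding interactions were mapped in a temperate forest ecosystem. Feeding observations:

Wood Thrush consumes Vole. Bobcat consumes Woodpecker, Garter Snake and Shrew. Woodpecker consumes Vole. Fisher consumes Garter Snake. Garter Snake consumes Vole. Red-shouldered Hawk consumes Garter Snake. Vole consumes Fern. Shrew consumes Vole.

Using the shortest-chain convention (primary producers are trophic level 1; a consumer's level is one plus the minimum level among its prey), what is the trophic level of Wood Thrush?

Fern is a producer → level 1.
Vole eats Fern → level 2.
Wood Thrush eats Vole → level 3.
No prey of Wood Thrush is below level 2, so 3 is the minimum.

Trophic level 3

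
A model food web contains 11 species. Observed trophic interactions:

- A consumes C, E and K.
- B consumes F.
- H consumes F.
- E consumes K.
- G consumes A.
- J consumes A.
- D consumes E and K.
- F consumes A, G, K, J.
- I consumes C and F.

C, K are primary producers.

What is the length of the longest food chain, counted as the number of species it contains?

6 species

One longest chain: K → E → A → G → F → I.
It has 6 species and 5 links.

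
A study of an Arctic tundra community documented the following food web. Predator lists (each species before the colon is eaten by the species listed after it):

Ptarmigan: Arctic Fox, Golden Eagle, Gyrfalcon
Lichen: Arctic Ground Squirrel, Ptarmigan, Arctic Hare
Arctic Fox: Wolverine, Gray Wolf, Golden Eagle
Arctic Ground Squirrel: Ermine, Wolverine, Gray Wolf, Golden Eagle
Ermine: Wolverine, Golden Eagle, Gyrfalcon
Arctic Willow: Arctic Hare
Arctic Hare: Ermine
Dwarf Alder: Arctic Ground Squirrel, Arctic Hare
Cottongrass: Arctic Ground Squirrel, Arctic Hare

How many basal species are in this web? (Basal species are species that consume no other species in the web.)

Basal species (no prey listed): Lichen, Dwarf Alder, Cottongrass, Arctic Willow.
Count: 4.

4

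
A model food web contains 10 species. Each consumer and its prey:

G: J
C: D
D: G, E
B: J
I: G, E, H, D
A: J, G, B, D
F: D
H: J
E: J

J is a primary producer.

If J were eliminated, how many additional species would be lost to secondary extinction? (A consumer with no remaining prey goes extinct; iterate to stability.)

Remove J.
Round 1: G (all prey gone), B (all prey gone), E (all prey gone), H (all prey gone) → extinct.
Round 2: D (all prey gone) → extinct.
Round 3: C (all prey gone), I (all prey gone), F (all prey gone), A (all prey gone) → extinct.
No further losses. Total secondary extinctions: 9.

9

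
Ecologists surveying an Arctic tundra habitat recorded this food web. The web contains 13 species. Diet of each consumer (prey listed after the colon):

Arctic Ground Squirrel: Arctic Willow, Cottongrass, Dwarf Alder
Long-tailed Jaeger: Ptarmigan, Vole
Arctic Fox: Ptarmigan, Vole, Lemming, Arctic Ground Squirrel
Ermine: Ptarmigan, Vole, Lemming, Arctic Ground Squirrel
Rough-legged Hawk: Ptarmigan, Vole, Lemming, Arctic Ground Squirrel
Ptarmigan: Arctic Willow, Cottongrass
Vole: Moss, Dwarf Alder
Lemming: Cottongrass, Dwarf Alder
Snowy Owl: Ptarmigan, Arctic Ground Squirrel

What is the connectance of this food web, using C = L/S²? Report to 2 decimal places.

The web has S = 13 species and L = 25 feeding links.
C = L / S² = 25 / 169 = 0.1479 ≈ 0.15.

C = 0.15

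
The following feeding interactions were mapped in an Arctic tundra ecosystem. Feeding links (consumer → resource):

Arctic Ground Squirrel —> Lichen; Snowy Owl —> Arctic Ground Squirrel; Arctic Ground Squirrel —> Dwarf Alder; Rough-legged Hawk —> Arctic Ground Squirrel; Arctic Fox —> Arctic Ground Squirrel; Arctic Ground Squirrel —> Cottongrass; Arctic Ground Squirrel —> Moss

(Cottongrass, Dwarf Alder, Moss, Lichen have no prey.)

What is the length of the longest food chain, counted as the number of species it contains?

3 species

One longest chain: Cottongrass → Arctic Ground Squirrel → Arctic Fox.
It has 3 species and 2 links.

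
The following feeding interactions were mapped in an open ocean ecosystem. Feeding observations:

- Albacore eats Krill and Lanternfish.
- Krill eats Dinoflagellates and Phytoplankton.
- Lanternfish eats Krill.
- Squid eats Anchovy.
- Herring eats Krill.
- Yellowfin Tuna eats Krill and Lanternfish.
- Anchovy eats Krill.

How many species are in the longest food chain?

4 species

One longest chain: Phytoplankton → Krill → Anchovy → Squid.
It has 4 species and 3 links.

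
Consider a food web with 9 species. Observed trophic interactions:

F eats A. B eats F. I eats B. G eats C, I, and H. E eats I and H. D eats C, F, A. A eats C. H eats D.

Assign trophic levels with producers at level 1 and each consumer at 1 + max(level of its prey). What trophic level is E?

Trophic level 6

C is a producer → level 1.
A eats C → level 2.
F eats A → level 3.
B eats F → level 4.
I eats B → level 5.
E eats I (level 5); other prey at levels: H 5 → level 6.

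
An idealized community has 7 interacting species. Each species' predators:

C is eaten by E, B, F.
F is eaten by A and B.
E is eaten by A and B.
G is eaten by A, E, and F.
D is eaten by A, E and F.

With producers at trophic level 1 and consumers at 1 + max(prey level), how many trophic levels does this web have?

3

Producers (level 1): G, D, C.
G → E → B gives B level 3.
No species has a prey at level 3, so no species reaches level 4.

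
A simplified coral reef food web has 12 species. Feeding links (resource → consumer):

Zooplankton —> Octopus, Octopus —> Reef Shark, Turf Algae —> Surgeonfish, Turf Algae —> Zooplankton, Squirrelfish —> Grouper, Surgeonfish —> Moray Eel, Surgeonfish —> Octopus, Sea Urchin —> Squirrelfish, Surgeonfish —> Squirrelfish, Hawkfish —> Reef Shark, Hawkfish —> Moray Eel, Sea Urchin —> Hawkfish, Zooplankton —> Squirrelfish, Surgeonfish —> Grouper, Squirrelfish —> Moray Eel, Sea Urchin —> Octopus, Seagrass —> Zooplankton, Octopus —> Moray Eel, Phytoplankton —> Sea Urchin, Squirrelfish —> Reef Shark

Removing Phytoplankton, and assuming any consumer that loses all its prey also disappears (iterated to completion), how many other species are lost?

Remove Phytoplankton.
Round 1: Sea Urchin (all prey gone) → extinct.
Round 2: Hawkfish (all prey gone) → extinct.
No further losses. Total secondary extinctions: 2.

2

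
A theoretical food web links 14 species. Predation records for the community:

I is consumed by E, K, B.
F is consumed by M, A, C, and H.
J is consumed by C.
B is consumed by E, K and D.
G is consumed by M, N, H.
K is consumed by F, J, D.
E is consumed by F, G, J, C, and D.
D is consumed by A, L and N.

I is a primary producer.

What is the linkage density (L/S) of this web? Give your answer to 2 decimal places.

L/S = 1.79

There are L = 25 links among S = 14 species.
L/S = 25/14 = 1.7857 ≈ 1.79.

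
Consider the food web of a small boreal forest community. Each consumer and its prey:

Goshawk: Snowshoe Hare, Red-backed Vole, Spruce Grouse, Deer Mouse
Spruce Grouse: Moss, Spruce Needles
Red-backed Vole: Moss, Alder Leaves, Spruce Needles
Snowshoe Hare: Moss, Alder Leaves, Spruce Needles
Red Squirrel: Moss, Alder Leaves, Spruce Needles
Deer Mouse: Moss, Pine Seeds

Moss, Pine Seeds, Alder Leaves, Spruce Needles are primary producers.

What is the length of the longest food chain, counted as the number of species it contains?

3 species

One longest chain: Moss → Deer Mouse → Goshawk.
It has 3 species and 2 links.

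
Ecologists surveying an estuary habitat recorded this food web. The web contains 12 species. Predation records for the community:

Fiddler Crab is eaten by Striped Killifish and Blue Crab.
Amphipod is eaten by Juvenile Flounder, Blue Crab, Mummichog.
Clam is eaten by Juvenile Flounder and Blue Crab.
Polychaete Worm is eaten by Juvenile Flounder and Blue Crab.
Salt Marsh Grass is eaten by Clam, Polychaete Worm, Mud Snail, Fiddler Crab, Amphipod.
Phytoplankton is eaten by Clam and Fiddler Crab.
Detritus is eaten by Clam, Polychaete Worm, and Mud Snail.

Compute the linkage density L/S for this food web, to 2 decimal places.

L/S = 1.58

There are L = 19 links among S = 12 species.
L/S = 19/12 = 1.5833 ≈ 1.58.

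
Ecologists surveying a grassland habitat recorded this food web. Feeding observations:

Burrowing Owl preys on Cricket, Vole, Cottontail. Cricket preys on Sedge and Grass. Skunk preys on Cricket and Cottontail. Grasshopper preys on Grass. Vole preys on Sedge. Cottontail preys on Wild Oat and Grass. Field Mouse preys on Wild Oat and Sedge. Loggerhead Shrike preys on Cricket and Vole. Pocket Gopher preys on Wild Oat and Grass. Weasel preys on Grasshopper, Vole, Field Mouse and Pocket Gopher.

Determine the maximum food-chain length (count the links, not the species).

2 links

One longest chain: Wild Oat → Cottontail → Burrowing Owl.
It has 3 species and 2 links.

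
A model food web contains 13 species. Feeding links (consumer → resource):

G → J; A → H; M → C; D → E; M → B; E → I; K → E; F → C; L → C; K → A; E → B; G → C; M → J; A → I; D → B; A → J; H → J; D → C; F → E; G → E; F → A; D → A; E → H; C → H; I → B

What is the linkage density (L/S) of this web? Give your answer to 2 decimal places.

L/S = 1.92

There are L = 25 links among S = 13 species.
L/S = 25/13 = 1.9231 ≈ 1.92.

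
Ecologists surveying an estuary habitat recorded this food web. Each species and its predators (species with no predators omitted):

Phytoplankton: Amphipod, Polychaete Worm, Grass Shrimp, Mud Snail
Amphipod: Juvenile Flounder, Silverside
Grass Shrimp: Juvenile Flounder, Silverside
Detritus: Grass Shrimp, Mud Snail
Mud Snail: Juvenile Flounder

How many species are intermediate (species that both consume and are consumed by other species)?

3

Intermediate species (has both prey and predators): Amphipod, Grass Shrimp, Mud Snail.
Count: 3.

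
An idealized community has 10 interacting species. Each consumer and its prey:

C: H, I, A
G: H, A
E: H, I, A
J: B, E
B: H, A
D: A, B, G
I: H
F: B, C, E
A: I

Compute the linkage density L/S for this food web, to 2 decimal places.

There are L = 20 links among S = 10 species.
L/S = 20/10 = 2.0000 ≈ 2.00.

L/S = 2.00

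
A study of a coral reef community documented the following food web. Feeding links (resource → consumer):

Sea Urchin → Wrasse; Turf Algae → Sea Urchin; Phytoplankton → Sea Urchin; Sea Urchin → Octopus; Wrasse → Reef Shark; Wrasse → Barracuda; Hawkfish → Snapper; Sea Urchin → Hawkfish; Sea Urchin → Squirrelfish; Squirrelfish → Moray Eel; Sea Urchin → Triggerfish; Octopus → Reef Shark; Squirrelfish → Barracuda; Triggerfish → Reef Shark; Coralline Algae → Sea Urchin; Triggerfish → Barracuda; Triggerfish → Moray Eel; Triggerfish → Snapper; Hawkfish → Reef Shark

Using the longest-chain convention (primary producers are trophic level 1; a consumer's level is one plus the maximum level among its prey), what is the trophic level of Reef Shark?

Trophic level 4

Turf Algae is a producer → level 1.
Sea Urchin eats Turf Algae (level 1); other prey at levels: Phytoplankton 1, Coralline Algae 1 → level 2.
Wrasse eats Sea Urchin → level 3.
Reef Shark eats Wrasse (level 3); other prey at levels: Octopus 3, Hawkfish 3, Triggerfish 3 → level 4.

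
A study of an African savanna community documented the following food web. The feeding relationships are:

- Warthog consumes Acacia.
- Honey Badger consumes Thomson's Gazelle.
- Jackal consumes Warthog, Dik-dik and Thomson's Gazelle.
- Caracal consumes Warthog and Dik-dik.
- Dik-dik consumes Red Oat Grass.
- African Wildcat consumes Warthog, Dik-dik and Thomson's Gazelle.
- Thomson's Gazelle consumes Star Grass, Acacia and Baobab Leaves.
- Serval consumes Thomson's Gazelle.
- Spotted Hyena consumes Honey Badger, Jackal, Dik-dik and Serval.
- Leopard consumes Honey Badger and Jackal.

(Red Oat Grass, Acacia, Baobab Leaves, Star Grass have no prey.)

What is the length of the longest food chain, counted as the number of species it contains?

One longest chain: Acacia → Thomson's Gazelle → Honey Badger → Spotted Hyena.
It has 4 species and 3 links.

4 species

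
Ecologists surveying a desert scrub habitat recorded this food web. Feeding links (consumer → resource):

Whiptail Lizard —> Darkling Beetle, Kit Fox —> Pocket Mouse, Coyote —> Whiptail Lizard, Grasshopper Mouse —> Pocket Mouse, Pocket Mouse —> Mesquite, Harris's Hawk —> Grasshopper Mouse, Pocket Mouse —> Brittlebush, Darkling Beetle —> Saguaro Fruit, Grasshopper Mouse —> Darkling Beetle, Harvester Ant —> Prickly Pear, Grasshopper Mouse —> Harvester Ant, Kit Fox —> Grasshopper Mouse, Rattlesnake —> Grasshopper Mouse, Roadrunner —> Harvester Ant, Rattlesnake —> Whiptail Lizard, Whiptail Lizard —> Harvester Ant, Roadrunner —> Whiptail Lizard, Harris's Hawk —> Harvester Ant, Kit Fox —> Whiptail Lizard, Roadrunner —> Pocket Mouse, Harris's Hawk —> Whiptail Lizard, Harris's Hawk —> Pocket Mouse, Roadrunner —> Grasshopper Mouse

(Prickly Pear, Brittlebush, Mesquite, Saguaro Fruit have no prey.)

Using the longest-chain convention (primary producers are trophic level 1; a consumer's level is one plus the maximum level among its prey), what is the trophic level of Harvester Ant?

Trophic level 2

Prickly Pear is a producer → level 1.
Harvester Ant eats Prickly Pear → level 2.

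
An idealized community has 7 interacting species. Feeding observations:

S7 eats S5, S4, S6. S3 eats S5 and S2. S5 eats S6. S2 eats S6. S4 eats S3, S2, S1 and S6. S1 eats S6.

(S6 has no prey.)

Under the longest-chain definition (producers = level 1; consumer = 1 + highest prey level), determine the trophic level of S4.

S6 is a producer → level 1.
S2 eats S6 → level 2.
S3 eats S2 (level 2); other prey at levels: S5 2 → level 3.
S4 eats S3 (level 3); other prey at levels: S6 1, S2 2, S1 2 → level 4.

Trophic level 4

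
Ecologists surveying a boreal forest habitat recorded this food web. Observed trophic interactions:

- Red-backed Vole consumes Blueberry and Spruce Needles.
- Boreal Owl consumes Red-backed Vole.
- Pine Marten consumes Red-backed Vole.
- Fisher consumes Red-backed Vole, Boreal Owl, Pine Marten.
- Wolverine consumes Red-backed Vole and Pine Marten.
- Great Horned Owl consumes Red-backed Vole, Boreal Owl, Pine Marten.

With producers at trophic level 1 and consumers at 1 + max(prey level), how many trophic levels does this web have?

4

Producers (level 1): Spruce Needles, Blueberry.
Spruce Needles → Red-backed Vole → Pine Marten → Fisher gives Fisher level 4.
No species has a prey at level 4, so no species reaches level 5.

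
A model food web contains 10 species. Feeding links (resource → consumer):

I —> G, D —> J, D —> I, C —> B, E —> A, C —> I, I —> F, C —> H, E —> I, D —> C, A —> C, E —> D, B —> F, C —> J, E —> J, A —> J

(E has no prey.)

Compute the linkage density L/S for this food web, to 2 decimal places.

L/S = 1.60

There are L = 16 links among S = 10 species.
L/S = 16/10 = 1.6000 ≈ 1.60.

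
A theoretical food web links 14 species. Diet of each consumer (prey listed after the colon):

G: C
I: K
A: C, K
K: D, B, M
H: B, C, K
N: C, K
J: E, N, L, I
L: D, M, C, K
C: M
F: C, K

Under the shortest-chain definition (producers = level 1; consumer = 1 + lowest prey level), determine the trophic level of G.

M is a producer → level 1.
C eats M → level 2.
G eats C → level 3.
No prey of G is below level 2, so 3 is the minimum.

Trophic level 3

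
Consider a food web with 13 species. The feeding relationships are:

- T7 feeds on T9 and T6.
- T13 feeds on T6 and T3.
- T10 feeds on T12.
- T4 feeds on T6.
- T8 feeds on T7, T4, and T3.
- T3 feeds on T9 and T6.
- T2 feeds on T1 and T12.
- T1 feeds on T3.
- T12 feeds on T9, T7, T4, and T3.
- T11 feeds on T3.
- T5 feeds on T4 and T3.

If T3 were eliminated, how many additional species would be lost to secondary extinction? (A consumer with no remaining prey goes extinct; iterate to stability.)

2

Remove T3.
Round 1: T1 (all prey gone), T11 (all prey gone) → extinct.
No further losses. Total secondary extinctions: 2.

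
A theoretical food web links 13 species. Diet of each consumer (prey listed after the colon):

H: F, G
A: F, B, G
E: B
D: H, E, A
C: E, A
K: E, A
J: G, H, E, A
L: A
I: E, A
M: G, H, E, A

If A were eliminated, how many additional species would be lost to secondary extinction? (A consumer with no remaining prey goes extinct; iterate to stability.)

1

Remove A.
Round 1: L (all prey gone) → extinct.
No further losses. Total secondary extinctions: 1.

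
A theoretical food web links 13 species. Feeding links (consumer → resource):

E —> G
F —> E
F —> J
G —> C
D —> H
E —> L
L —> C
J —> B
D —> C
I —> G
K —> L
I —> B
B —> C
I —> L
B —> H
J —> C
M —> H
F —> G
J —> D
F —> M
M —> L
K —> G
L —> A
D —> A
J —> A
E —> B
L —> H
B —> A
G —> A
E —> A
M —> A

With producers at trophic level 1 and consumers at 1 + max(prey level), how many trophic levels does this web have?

Producers (level 1): H, A, C.
H → L → M → F gives F level 4.
No species has a prey at level 4, so no species reaches level 5.

4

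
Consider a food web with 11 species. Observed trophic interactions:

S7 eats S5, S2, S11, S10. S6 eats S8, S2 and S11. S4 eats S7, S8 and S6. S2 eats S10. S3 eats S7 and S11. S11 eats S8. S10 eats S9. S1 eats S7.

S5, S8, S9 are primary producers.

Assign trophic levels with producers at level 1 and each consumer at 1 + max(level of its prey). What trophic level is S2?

S9 is a producer → level 1.
S10 eats S9 → level 2.
S2 eats S10 → level 3.

Trophic level 3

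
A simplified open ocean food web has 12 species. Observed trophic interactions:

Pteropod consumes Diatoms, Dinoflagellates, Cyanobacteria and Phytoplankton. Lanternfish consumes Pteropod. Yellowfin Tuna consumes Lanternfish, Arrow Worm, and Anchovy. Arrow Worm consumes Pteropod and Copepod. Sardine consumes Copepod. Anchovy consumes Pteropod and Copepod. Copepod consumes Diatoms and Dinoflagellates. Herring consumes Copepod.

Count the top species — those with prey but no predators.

Top species (has prey, but nothing eats it): Sardine, Herring, Yellowfin Tuna.
Count: 3.

3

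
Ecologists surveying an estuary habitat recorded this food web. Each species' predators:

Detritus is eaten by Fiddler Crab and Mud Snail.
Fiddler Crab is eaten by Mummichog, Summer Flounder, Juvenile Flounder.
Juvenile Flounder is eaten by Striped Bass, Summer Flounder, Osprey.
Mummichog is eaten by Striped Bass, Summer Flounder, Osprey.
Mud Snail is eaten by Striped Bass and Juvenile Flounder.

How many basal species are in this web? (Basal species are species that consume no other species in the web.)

Basal species (no prey listed): Detritus.
Count: 1.

1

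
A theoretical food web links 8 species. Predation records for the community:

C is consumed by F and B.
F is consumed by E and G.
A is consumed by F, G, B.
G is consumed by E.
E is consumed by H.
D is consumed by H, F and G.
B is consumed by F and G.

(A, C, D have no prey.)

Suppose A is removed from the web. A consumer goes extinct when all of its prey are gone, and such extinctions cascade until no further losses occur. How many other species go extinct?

0

Remove A.
Every predator of it retains at least one other prey: B still has C; F still has C, D, B; G still has D, B, F.
No consumer loses all prey, so no secondary extinctions occur.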